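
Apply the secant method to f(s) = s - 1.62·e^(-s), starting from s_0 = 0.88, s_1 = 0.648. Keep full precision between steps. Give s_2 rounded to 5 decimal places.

f(s_0) = 0.208052, f(s_1) = -0.199407
s_2 = 0.648000 - (-0.199407)·(0.648000 - 0.880000)/(-0.199407 - (0.208052)) = 0.761539; f(s_2) = 0.005084

0.76154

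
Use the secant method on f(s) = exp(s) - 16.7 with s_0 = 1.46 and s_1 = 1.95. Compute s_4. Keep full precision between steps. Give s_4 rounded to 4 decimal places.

f(s_0) = -12.394040, f(s_1) = -9.671312
s_2 = 1.950000 - (-9.671312)·(1.950000 - 1.460000)/(-9.671312 - (-12.394040)) = 3.690513; f(s_2) = 23.365388
s_3 = 3.690513 - (23.365388)·(3.690513 - 1.950000)/(23.365388 - (-9.671312)) = 2.459526; f(s_3) = -5.000740
s_4 = 2.459526 - (-5.000740)·(2.459526 - 3.690513)/(-5.000740 - (23.365388)) = 2.676540; f(s_4) = -2.165290

2.6765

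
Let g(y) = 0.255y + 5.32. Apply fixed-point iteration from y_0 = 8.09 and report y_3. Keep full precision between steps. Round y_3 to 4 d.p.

y_1 = g(8.090000) = 7.382950
y_2 = g(7.382950) = 7.202652
y_3 = g(7.202652) = 7.156676

7.1567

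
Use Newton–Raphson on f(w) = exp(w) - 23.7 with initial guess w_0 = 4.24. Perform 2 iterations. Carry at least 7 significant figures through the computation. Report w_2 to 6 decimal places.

3.241150

f'(w) = exp(w)
w_0 = 4.240000: f = 45.707852, f' = 69.407852 → w_1 = 4.240000 - (45.707852)/(69.407852) = 3.581460
w_1 = 3.581460: f = 12.225952, f' = 35.925952 → w_2 = 3.581460 - (12.225952)/(35.925952) = 3.241150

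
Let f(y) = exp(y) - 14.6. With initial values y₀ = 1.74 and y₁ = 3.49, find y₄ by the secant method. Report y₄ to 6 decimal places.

2.707668

Secant update: y_(k+1) = y_k − f(y_k)·(y_k − y_(k-1))/(f(y_k) − f(y_(k-1))).
f(y_0) = -8.902657, f(y_1) = 18.185948
y_2 = 3.490000 - (18.185948)·(3.490000 - 1.740000)/(18.185948 - (-8.902657)) = 2.315137; f(y_2) = -4.473693
y_3 = 2.315137 - (-4.473693)·(2.315137 - 3.490000)/(-4.473693 - (18.185948)) = 2.547090; f(y_3) = -1.830111
y_4 = 2.547090 - (-1.830111)·(2.547090 - 2.315137)/(-1.830111 - (-4.473693)) = 2.707668; f(y_4) = 0.394263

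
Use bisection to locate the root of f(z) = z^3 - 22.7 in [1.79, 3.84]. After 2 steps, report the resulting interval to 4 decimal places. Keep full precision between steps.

f(1.790000) = -16.964661, f(3.840000) = 33.923104 (opposite signs)
step 1: m = 2.815000, f(m) = -0.393307 < 0 → root in [2.815000, 3.840000]
step 2: m = 3.327500, f(m) = 14.142933 > 0 → root in [2.815000, 3.327500]

[2.8150, 3.3275]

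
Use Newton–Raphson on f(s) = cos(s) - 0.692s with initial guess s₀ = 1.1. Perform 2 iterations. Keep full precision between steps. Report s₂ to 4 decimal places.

0.8992

Newton update: s ← s − f(s)/f'(s).
f'(s) = -sin(s) - 0.692
s_0 = 1.100000: f = -0.307604, f' = -1.583207 → s_1 = 1.100000 - (-0.307604)/(-1.583207) = 0.905708
s_1 = 0.905708: f = -0.009622, f' = -1.478863 → s_2 = 0.905708 - (-0.009622)/(-1.478863) = 0.899202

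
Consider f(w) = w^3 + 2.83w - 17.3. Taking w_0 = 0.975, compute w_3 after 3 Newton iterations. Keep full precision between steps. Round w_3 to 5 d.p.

f'(w) = 3w^2 + 2.83
w_0 = 0.975000: f = -13.613891, f' = 5.681875 → w_1 = 0.975000 - (-13.613891)/(5.681875) = 3.371021
w_1 = 3.371021: f = 30.547531, f' = 36.921343 → w_2 = 3.371021 - (30.547531)/(36.921343) = 2.543653
w_2 = 2.543653: f = 6.356406, f' = 22.240511 → w_3 = 2.543653 - (6.356406)/(22.240511) = 2.257850

2.25785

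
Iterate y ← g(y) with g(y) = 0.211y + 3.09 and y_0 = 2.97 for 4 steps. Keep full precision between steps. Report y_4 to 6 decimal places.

3.914474

y_1 = g(2.970000) = 3.716670
y_2 = g(3.716670) = 3.874217
y_3 = g(3.874217) = 3.907460
y_4 = g(3.907460) = 3.914474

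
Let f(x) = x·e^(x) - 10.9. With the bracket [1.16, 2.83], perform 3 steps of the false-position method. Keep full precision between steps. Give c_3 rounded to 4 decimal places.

1.6887

f(1.160000) = -7.199677, f(2.830000) = 37.055654
step 1: c = 1.431684, f(c) = -4.907341 < 0 → new bracket [1.431684, 2.830000]
step 2: c = 1.595209, f(c) = -3.036638 < 0 → new bracket [1.595209, 2.830000]
step 3: c = 1.688734, f(c) = -1.759521 < 0 → new bracket [1.688734, 2.830000]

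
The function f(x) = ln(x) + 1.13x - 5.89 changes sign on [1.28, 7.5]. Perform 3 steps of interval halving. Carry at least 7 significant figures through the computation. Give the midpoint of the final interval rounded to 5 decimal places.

f(1.280000) = -4.196740, f(7.500000) = 4.599903 (opposite signs)
step 1: m = 4.390000, f(m) = 0.550029 > 0 → root in [1.280000, 4.390000]
step 2: m = 2.835000, f(m) = -1.644408 < 0 → root in [2.835000, 4.390000]
step 3: m = 3.612500, f(m) = -0.523475 < 0 → root in [3.612500, 4.390000]
Midpoint of [3.612500, 4.390000] = 4.001250

4.00125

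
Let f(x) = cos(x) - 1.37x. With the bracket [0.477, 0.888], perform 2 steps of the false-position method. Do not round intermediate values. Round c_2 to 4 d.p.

f(0.477000) = 0.234886, f(0.888000) = -0.585595
step 1: c = 0.594661, f(c) = 0.013654 > 0 → new bracket [0.594661, 0.888000]
step 2: c = 0.601344, f(c) = 0.000734 > 0 → new bracket [0.601344, 0.888000]

0.6013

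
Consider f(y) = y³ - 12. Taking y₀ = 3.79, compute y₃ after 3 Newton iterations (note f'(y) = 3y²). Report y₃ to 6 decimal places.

2.292717

Newton update: y ← y − f(y)/f'(y).
y_0 = 3.790000: f = 42.439939, f' = 43.092300 → y_1 = 3.790000 - (42.439939)/(43.092300) = 2.805139
y_1 = 2.805139: f = 10.073084, f' = 23.606409 → y_2 = 2.805139 - (10.073084)/(23.606409) = 2.378429
y_2 = 2.378429: f = 1.454593, f' = 16.970773 → y_3 = 2.378429 - (1.454593)/(16.970773) = 2.292717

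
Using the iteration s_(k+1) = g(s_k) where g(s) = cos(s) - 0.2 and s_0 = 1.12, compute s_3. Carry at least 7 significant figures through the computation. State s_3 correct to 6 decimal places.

s_1 = g(1.120000) = 0.235682
s_2 = g(0.235682) = 0.772355
s_3 = g(0.772355) = 0.516269

0.516269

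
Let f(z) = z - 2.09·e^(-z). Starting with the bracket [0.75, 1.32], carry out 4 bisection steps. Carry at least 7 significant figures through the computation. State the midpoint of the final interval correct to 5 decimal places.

f(0.750000) = -0.237246, f(1.320000) = 0.761687 (opposite signs)
step 1: m = 1.035000, f(m) = 0.292577 > 0 → root in [0.750000, 1.035000]
step 2: m = 0.892500, f(m) = 0.036372 > 0 → root in [0.750000, 0.892500]
step 3: m = 0.821250, f(m) = -0.098102 < 0 → root in [0.821250, 0.892500]
step 4: m = 0.856875, f(m) = -0.030302 < 0 → root in [0.856875, 0.892500]
Midpoint of [0.856875, 0.892500] = 0.874688

0.87469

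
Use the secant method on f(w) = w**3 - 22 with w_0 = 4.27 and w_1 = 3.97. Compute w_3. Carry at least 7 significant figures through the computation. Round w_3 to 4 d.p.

2.9144

Secant update: w_(k+1) = w_k − f(w_k)·(w_k − w_(k-1))/(f(w_k) − f(w_(k-1))).
f(w_0) = 55.854483, f(w_1) = 40.570773
w_2 = 3.970000 - (40.570773)·(3.970000 - 4.270000)/(40.570773 - (55.854483)) = 3.173647; f(w_2) = 9.965077
w_3 = 3.173647 - (9.965077)·(3.173647 - 3.970000)/(9.965077 - (40.570773)) = 2.914358; f(w_3) = 2.753042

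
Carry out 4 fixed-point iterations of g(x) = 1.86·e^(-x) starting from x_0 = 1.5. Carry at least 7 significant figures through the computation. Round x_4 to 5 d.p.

x_1 = g(1.500000) = 0.415022
x_2 = g(0.415022) = 1.228206
x_3 = g(1.228206) = 0.544641
x_4 = g(0.544641) = 1.078893

1.07889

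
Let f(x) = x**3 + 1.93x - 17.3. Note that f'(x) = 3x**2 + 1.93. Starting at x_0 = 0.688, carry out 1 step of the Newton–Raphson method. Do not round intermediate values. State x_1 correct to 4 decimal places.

Newton update: x ← x − f(x)/f'(x).
x_0 = 0.688000: f = -15.646499, f' = 3.350032 → x_1 = 0.688000 - (-15.646499)/(3.350032) = 5.358552

5.3586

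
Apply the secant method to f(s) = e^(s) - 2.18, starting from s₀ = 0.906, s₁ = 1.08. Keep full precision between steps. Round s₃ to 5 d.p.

f(s_0) = 0.294405, f(s_1) = 0.764680
s_2 = 1.080000 - (0.764680)·(1.080000 - 0.906000)/(0.764680 - (0.294405)) = 0.797071; f(s_2) = 0.039032
s_3 = 0.797071 - (0.039032)·(0.797071 - 1.080000)/(0.039032 - (0.764680)) = 0.781853; f(s_3) = 0.005517

0.78185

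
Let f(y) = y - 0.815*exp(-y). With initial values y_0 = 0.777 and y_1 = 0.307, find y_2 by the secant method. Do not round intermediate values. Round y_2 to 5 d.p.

0.50489

Secant update: y_(k+1) = y_k − f(y_k)·(y_k − y_(k-1))/(f(y_k) − f(y_(k-1))).
f(y_0) = 0.402277, f(y_1) = -0.292555
y_2 = 0.307000 - (-0.292555)·(0.307000 - 0.777000)/(-0.292555 - (0.402277)) = 0.504891; f(y_2) = 0.012980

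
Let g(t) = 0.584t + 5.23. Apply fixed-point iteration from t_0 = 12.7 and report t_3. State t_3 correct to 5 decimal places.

12.59759

t_1 = g(12.700000) = 12.646800
t_2 = g(12.646800) = 12.615731
t_3 = g(12.615731) = 12.597587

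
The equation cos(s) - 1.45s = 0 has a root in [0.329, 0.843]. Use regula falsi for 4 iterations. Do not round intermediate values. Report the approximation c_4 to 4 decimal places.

False-position update: c = (a·f(b) − b·f(a))/(f(b) − f(a)); replace the endpoint whose sign matches f(c).
f(0.329000) = 0.469316, f(0.843000) = -0.557124
step 1: c = 0.564015, f(c) = 0.027295 > 0 → new bracket [0.564015, 0.843000]
step 2: c = 0.577044, f(c) = 0.001365 > 0 → new bracket [0.577044, 0.843000]
step 3: c = 0.577694, f(c) = 0.000068 > 0 → new bracket [0.577694, 0.843000]
step 4: c = 0.577726, f(c) = 0.000003 > 0 → new bracket [0.577726, 0.843000]

0.5777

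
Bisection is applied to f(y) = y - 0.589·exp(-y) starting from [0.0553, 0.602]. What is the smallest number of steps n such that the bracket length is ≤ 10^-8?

26

Initial width b − a = 0.602 − 0.0553 = 0.546700.
After n steps the width is (b−a)/2^n; need (b−a)/2^n ≤ 10^-8.
So n ≥ log₂(0.546700/10^-8) = log₂(54670000.0000) ≈ 25.7042.
Hence n = 26.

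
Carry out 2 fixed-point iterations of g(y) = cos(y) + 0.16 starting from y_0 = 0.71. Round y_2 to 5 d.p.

y_1 = g(0.710000) = 0.918362
y_2 = g(0.918362) = 0.767123

0.76712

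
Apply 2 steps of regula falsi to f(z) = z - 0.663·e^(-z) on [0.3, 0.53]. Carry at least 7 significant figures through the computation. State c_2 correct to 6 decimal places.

f(0.300000) = -0.191162, f(0.530000) = 0.139755
step 1: c = 0.432865, f(c) = 0.002811 > 0 → new bracket [0.300000, 0.432865]
step 2: c = 0.430939, f(c) = 0.000057 > 0 → new bracket [0.300000, 0.430939]

0.430939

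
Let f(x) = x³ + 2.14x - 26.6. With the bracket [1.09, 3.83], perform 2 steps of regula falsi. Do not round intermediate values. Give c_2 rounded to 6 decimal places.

2.548182

f(1.090000) = -22.972371, f(3.830000) = 37.778087
step 1: c = 2.126112, f(c) = -12.439341 < 0 → new bracket [2.126112, 3.830000]
step 2: c = 2.548182, f(c) = -4.600961 < 0 → new bracket [2.548182, 3.830000]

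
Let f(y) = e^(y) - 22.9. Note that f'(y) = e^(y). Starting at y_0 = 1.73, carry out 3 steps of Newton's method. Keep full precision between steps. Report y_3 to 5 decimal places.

3.40802

y_0 = 1.730000: f = -17.259346, f' = 5.640654 → y_1 = 1.730000 - (-17.259346)/(5.640654) = 4.789813
y_1 = 4.789813: f = 97.378873, f' = 120.278873 → y_2 = 4.789813 - (97.378873)/(120.278873) = 3.980204
y_2 = 3.980204: f = 30.627946, f' = 53.527946 → y_3 = 3.980204 - (30.627946)/(53.527946) = 3.408018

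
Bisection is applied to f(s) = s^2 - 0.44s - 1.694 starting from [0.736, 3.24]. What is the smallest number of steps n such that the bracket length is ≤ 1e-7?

25

Initial width b − a = 3.24 − 0.736 = 2.504000.
After n steps the width is (b−a)/2^n; need (b−a)/2^n ≤ 1e-7.
So n ≥ log₂(2.504000/1e-7) = log₂(25040000.0000) ≈ 24.5777.
Hence n = 25.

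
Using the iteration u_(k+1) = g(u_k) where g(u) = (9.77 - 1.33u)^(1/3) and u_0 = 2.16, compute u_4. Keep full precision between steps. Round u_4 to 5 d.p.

1.93117

u_1 = g(2.160000) = 1.903521
u_2 = g(1.903521) = 1.934398
u_3 = g(1.934398) = 1.930733
u_4 = g(1.930733) = 1.931169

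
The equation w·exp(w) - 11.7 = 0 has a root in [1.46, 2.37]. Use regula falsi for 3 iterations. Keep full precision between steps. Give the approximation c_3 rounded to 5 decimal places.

1.83381

f(1.460000) = -5.413299, f(2.370000) = 13.652820
step 1: c = 1.718369, f(c) = -2.119352 < 0 → new bracket [1.718369, 2.370000]
step 2: c = 1.805931, f(c) = -0.709766 < 0 → new bracket [1.805931, 2.370000]
step 3: c = 1.833806, f(c) = -0.224671 < 0 → new bracket [1.833806, 2.370000]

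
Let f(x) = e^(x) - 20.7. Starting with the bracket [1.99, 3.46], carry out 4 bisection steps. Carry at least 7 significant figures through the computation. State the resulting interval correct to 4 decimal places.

[3.0006, 3.0925]

f(1.990000) = -13.384466, f(3.460000) = 11.116977 (opposite signs)
step 1: m = 2.725000, f(m) = -5.443586 < 0 → root in [2.725000, 3.460000]
step 2: m = 3.092500, f(m) = 1.332089 > 0 → root in [2.725000, 3.092500]
step 3: m = 2.908750, f(m) = -2.366133 < 0 → root in [2.908750, 3.092500]
step 4: m = 3.000625, f(m) = -0.601906 < 0 → root in [3.000625, 3.092500]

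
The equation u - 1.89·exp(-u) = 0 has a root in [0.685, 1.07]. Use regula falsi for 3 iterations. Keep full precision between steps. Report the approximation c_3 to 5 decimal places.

0.82679

f(0.685000) = -0.267731, f(1.070000) = 0.421714
step 1: c = 0.834506, f(c) = 0.014079 > 0 → new bracket [0.685000, 0.834506]
step 2: c = 0.827037, f(c) = 0.000459 > 0 → new bracket [0.685000, 0.827037]
step 3: c = 0.826794, f(c) = 0.000015 > 0 → new bracket [0.685000, 0.826794]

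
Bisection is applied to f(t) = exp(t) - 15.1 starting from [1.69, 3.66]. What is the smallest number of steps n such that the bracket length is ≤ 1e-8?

28

Initial width b − a = 3.66 − 1.69 = 1.970000.
After n steps the width is (b−a)/2^n; need (b−a)/2^n ≤ 1e-8.
So n ≥ log₂(1.970000/1e-8) = log₂(197000000.0000) ≈ 27.5536.
Hence n = 28.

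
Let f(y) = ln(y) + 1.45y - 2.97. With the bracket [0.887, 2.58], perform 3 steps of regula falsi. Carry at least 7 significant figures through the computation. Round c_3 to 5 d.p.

False-position update: c = (a·f(b) − b·f(a))/(f(b) − f(a)); replace the endpoint whose sign matches f(c).
f(0.887000) = -1.803760, f(2.580000) = 1.718789
step 1: c = 1.753919, f(c) = 0.135036 > 0 → new bracket [0.887000, 1.753919]
step 2: c = 1.693539, f(c) = 0.012452 > 0 → new bracket [0.887000, 1.693539]
step 3: c = 1.688009, f(c) = 0.001164 > 0 → new bracket [0.887000, 1.688009]

1.68801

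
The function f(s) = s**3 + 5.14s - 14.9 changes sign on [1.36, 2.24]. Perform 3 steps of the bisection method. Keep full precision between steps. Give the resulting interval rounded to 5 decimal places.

[1.69000, 1.80000]

f(1.360000) = -5.394144, f(2.240000) = 7.853024 (opposite signs)
step 1: m = 1.800000, f(m) = 0.184000 > 0 → root in [1.360000, 1.800000]
step 2: m = 1.580000, f(m) = -2.834488 < 0 → root in [1.580000, 1.800000]
step 3: m = 1.690000, f(m) = -1.386591 < 0 → root in [1.690000, 1.800000]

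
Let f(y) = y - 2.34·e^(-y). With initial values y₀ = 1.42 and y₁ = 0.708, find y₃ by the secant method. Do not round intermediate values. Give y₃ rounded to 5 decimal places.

0.92785

f(y_0) = 0.854389, f(y_1) = -0.444751
y_2 = 0.708000 - (-0.444751)·(0.708000 - 1.420000)/(-0.444751 - (0.854389)) = 0.951748; f(y_2) = 0.048354
y_3 = 0.951748 - (0.048354)·(0.951748 - 0.708000)/(0.048354 - (-0.444751)) = 0.927846; f(y_3) = 0.002599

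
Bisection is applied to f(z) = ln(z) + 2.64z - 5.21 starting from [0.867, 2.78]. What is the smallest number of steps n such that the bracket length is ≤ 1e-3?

Initial width b − a = 2.78 − 0.867 = 1.913000.
After n steps the width is (b−a)/2^n; need (b−a)/2^n ≤ 1e-3.
So n ≥ log₂(1.913000/1e-3) = log₂(1913.0000) ≈ 10.9016.
Hence n = 11.

11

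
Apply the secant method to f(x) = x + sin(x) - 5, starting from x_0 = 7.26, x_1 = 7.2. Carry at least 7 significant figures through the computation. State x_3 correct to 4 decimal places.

5.5882

f(x_0) = 3.088719, f(x_1) = 2.993668
x_2 = 7.200000 - (2.993668)·(7.200000 - 7.260000)/(2.993668 - (3.088719)) = 5.310277; f(x_2) = -0.516249
x_3 = 5.310277 - (-0.516249)·(5.310277 - 7.200000)/(-0.516249 - (2.993668)) = 5.588223; f(x_3) = -0.052133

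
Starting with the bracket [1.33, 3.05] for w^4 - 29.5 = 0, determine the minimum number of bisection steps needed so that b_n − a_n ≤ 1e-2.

Initial width b − a = 3.05 − 1.33 = 1.720000.
After n steps the width is (b−a)/2^n; need (b−a)/2^n ≤ 1e-2.
So n ≥ log₂(1.720000/1e-2) = log₂(172.0000) ≈ 7.4263.
Hence n = 8.

8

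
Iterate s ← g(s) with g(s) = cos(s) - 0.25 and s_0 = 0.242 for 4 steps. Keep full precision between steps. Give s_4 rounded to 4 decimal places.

s_1 = g(0.242000) = 0.720861
s_2 = g(0.720861) = 0.501238
s_3 = g(0.501238) = 0.626988
s_4 = g(0.626988) = 0.559798

0.5598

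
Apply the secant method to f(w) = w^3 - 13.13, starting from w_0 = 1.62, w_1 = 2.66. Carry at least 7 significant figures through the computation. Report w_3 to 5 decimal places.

2.34644

f(w_0) = -8.878472, f(w_1) = 5.691096
w_2 = 2.660000 - (5.691096)·(2.660000 - 1.620000)/(5.691096 - (-8.878472)) = 2.253760; f(w_2) = -1.682173
w_3 = 2.253760 - (-1.682173)·(2.253760 - 2.660000)/(-1.682173 - (5.691096)) = 2.346442; f(w_3) = -0.210989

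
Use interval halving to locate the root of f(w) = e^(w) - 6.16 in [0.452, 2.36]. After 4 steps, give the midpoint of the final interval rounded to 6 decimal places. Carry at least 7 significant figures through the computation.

f(0.452000) = -4.588548, f(2.360000) = 4.430951 (opposite signs)
step 1: m = 1.406000, f(m) = -2.080396 < 0 → root in [1.406000, 2.360000]
step 2: m = 1.883000, f(m) = 0.413195 > 0 → root in [1.406000, 1.883000]
step 3: m = 1.644500, f(m) = -0.981580 < 0 → root in [1.644500, 1.883000]
step 4: m = 1.763750, f(m) = -0.325725 < 0 → root in [1.763750, 1.883000]
Midpoint of [1.763750, 1.883000] = 1.823375

1.823375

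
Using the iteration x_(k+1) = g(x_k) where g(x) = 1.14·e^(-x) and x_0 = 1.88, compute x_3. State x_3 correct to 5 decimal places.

0.43738

x_1 = g(1.880000) = 0.173953
x_2 = g(0.173953) = 0.957984
x_3 = g(0.957984) = 0.437379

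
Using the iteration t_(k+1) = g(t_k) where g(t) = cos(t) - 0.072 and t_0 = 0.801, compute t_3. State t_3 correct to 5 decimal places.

0.66677

t_1 = g(0.801000) = 0.623989
t_2 = g(0.623989) = 0.739554
t_3 = g(0.739554) = 0.666769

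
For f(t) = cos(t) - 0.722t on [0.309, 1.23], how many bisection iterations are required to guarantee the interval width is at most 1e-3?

10

Initial width b − a = 1.23 − 0.309 = 0.921000.
After n steps the width is (b−a)/2^n; need (b−a)/2^n ≤ 1e-3.
So n ≥ log₂(0.921000/1e-3) = log₂(921.0000) ≈ 9.8471.
Hence n = 10.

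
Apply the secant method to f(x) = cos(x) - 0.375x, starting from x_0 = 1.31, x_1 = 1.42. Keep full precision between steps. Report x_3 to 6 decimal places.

1.132464

f(x_0) = -0.233400, f(x_1) = -0.382275
x_2 = 1.420000 - (-0.382275)·(1.420000 - 1.310000)/(-0.382275 - (-0.233400)) = 1.137546; f(x_2) = -0.006757
x_3 = 1.137546 - (-0.006757)·(1.137546 - 1.420000)/(-0.006757 - (-0.382275)) = 1.132464; f(x_3) = -0.000244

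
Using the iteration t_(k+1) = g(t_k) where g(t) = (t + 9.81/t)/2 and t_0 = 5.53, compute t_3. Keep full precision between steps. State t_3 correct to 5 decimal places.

t_1 = g(5.530000) = 3.651980
t_2 = g(3.651980) = 3.169097
t_3 = g(3.169097) = 3.132308

3.13231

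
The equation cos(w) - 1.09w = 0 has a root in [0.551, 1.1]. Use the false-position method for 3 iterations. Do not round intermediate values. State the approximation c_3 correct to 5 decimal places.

f(0.551000) = 0.251411, f(1.100000) = -0.745404
step 1: c = 0.689466, f(c) = 0.020068 > 0 → new bracket [0.689466, 1.100000]
step 2: c = 0.700229, f(c) = 0.001446 > 0 → new bracket [0.700229, 1.100000]
step 3: c = 0.701002, f(c) = 0.000103 > 0 → new bracket [0.701002, 1.100000]

0.70100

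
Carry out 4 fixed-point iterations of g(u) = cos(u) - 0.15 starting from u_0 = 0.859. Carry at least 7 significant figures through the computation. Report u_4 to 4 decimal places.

u_1 = g(0.859000) = 0.503195
u_2 = g(0.503195) = 0.726046
u_3 = g(0.726046) = 0.597805
u_4 = g(0.597805) = 0.676573

0.6766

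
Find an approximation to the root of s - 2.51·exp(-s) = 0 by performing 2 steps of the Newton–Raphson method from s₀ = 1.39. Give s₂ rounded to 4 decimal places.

0.9601

f'(s) = 1 + 2.51·exp(-s)
s_0 = 1.390000: f = 0.764821, f' = 1.625179 → s_1 = 1.390000 - (0.764821)/(1.625179) = 0.919393
s_1 = 0.919393: f = -0.081498, f' = 2.000890 → s_2 = 0.919393 - (-0.081498)/(2.000890) = 0.960123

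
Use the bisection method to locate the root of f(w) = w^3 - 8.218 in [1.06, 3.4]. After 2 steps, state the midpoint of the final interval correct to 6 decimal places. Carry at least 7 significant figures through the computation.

f(1.060000) = -7.026984, f(3.400000) = 31.086000 (opposite signs)
step 1: m = 2.230000, f(m) = 2.871567 > 0 → root in [1.060000, 2.230000]
step 2: m = 1.645000, f(m) = -3.766589 < 0 → root in [1.645000, 2.230000]
Midpoint of [1.645000, 2.230000] = 1.937500

1.937500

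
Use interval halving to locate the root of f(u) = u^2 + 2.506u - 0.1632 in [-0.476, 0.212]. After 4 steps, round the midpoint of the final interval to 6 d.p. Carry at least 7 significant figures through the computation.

f(-0.476000) = -1.129480, f(0.212000) = 0.413016 (opposite signs)
step 1: m = -0.132000, f(m) = -0.476568 < 0 → root in [-0.132000, 0.212000]
step 2: m = 0.040000, f(m) = -0.061360 < 0 → root in [0.040000, 0.212000]
step 3: m = 0.126000, f(m) = 0.168432 > 0 → root in [0.040000, 0.126000]
step 4: m = 0.083000, f(m) = 0.051687 > 0 → root in [0.040000, 0.083000]
Midpoint of [0.040000, 0.083000] = 0.061500

0.061500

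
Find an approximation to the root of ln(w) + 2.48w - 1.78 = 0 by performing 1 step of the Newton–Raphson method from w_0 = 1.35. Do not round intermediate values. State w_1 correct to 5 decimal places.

0.76998

f'(w) = 1/w + 2.48
w_0 = 1.350000: f = 1.868105, f' = 3.220741 → w_1 = 1.350000 - (1.868105)/(3.220741) = 0.769977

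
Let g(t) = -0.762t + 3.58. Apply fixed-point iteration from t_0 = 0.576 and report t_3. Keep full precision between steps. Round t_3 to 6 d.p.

2.675894

t_1 = g(0.576000) = 3.141088
t_2 = g(3.141088) = 1.186491
t_3 = g(1.186491) = 2.675894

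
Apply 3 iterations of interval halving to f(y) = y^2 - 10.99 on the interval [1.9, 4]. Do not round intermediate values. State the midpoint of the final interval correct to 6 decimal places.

3.343750

f(1.900000) = -7.380000, f(4.000000) = 5.010000 (opposite signs)
step 1: m = 2.950000, f(m) = -2.287500 < 0 → root in [2.950000, 4.000000]
step 2: m = 3.475000, f(m) = 1.085625 > 0 → root in [2.950000, 3.475000]
step 3: m = 3.212500, f(m) = -0.669844 < 0 → root in [3.212500, 3.475000]
Midpoint of [3.212500, 3.475000] = 3.343750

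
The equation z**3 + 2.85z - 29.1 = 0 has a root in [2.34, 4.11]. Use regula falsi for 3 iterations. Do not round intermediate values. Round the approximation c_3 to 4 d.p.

2.7507

f(2.340000) = -9.618096, f(4.110000) = 52.040031
step 1: c = 2.616104, f(c) = -3.739497 < 0 → new bracket [2.616104, 4.110000]
step 2: c = 2.716255, f(c) = -1.318022 < 0 → new bracket [2.716255, 4.110000]
step 3: c = 2.750683, f(c) = -0.448181 < 0 → new bracket [2.750683, 4.110000]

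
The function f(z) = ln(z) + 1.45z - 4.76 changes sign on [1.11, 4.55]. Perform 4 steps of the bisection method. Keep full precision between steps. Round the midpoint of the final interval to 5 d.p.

f(1.110000) = -3.046140, f(4.550000) = 3.352627 (opposite signs)
step 1: m = 2.830000, f(m) = 0.383777 > 0 → root in [1.110000, 2.830000]
step 2: m = 1.970000, f(m) = -1.225466 < 0 → root in [1.970000, 2.830000]
step 3: m = 2.400000, f(m) = -0.404531 < 0 → root in [2.400000, 2.830000]
step 4: m = 2.615000, f(m) = -0.006986 < 0 → root in [2.615000, 2.830000]
Midpoint of [2.615000, 2.830000] = 2.722500

2.72250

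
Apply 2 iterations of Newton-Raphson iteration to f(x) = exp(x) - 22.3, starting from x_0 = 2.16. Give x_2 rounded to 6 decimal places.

3.265855

f'(x) = exp(x)
x_0 = 2.160000: f = -13.628862, f' = 8.671138 → x_1 = 2.160000 - (-13.628862)/(8.671138) = 3.731750
x_1 = 3.731750: f = 19.452119, f' = 41.752119 → x_2 = 3.731750 - (19.452119)/(41.752119) = 3.265855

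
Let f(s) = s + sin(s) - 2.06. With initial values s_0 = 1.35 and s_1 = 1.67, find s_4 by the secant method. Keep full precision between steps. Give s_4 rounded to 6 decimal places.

Secant update: s_(k+1) = s_k − f(s_k)·(s_k − s_(k-1))/(f(s_k) − f(s_(k-1))).
f(s_0) = 0.265723, f(s_1) = 0.605083
s_2 = 1.670000 - (0.605083)·(1.670000 - 1.350000)/(0.605083 - (0.265723)) = 1.099436; f(s_2) = -0.069613
s_3 = 1.099436 - (-0.069613)·(1.099436 - 1.670000)/(-0.069613 - (0.605083)) = 1.158305; f(s_3) = 0.014430
s_4 = 1.158305 - (0.014430)·(1.158305 - 1.099436)/(0.014430 - (-0.069613)) = 1.148197; f(s_4) = 0.000223

1.148197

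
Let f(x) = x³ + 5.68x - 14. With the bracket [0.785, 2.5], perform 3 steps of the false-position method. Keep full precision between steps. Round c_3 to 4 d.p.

1.6422

f(0.785000) = -9.057463, f(2.500000) = 15.825000
step 1: c = 1.409277, f(c) = -3.196396 < 0 → new bracket [1.409277, 2.500000]
step 2: c = 1.592564, f(c) = -0.915075 < 0 → new bracket [1.592564, 2.500000]
step 3: c = 1.642168, f(c) = -0.244023 < 0 → new bracket [1.642168, 2.500000]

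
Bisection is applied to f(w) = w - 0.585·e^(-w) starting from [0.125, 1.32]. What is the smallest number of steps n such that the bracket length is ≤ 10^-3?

Initial width b − a = 1.32 − 0.125 = 1.195000.
After n steps the width is (b−a)/2^n; need (b−a)/2^n ≤ 10^-3.
So n ≥ log₂(1.195000/10^-3) = log₂(1195.0000) ≈ 10.2228.
Hence n = 11.

11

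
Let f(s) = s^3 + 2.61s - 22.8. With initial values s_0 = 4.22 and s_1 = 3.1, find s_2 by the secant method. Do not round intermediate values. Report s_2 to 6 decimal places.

2.750154

f(s_0) = 63.365648, f(s_1) = 15.082000
s_2 = 3.100000 - (15.082000)·(3.100000 - 4.220000)/(15.082000 - (63.365648)) = 2.750154; f(s_2) = 5.178272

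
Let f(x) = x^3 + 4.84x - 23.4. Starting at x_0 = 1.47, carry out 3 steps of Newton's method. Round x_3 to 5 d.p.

Newton update: x ← x − f(x)/f'(x).
f'(x) = 3x^2 + 4.84
x_0 = 1.470000: f = -13.108677, f' = 11.322700 → x_1 = 1.470000 - (-13.108677)/(11.322700) = 2.627734
x_1 = 2.627734: f = 7.462704, f' = 25.554961 → x_2 = 2.627734 - (7.462704)/(25.554961) = 2.335709
x_2 = 2.335709: f = 0.647368, f' = 21.206603 → x_3 = 2.335709 - (0.647368)/(21.206603) = 2.305182

2.30518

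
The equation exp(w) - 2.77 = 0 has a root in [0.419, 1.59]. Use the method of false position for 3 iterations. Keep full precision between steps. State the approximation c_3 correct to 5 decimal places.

1.00734

f(0.419000) = -1.249560, f(1.590000) = 2.133749
step 1: c = 0.851486, f(c) = -0.426873 < 0 → new bracket [0.851486, 1.590000]
step 2: c = 0.974602, f(c) = -0.119889 < 0 → new bracket [0.974602, 1.590000]
step 3: c = 1.007339, f(c) = -0.031694 < 0 → new bracket [1.007339, 1.590000]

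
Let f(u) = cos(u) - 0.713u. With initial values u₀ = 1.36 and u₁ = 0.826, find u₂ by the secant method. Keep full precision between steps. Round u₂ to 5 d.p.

Secant update: u_(k+1) = u_k − f(u_k)·(u_k − u_(k-1))/(f(u_k) − f(u_(k-1))).
f(u_0) = -0.760441, f(u_1) = 0.088884
u_2 = 0.826000 - (0.088884)·(0.826000 - 1.360000)/(0.088884 - (-0.760441)) = 0.881884; f(u_2) = 0.006914

0.88188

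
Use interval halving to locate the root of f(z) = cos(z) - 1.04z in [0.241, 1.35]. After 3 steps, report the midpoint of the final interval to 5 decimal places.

f(0.241000) = 0.720460, f(1.350000) = -1.184993 (opposite signs)
step 1: m = 0.795500, f(m) = -0.127392 < 0 → root in [0.241000, 0.795500]
step 2: m = 0.518250, f(m) = 0.329707 > 0 → root in [0.518250, 0.795500]
step 3: m = 0.656875, f(m) = 0.108754 > 0 → root in [0.656875, 0.795500]
Midpoint of [0.656875, 0.795500] = 0.726188

0.72619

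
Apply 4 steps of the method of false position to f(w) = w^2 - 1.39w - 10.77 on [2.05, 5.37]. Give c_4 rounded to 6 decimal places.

f(2.050000) = -9.417000, f(5.370000) = 10.602600
step 1: c = 3.611692, f(c) = -2.745935 < 0 → new bracket [3.611692, 5.370000]
step 2: c = 3.973394, f(c) = -0.505156 < 0 → new bracket [3.973394, 5.370000]
step 3: c = 4.036909, f(c) = -0.084671 < 0 → new bracket [4.036909, 5.370000]
step 4: c = 4.047470, f(c) = -0.013968 < 0 → new bracket [4.047470, 5.370000]

4.047470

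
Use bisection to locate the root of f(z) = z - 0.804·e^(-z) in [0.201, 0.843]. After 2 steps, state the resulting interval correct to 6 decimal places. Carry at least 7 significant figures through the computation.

[0.361500, 0.522000]

f(0.201000) = -0.456602, f(0.843000) = 0.496944 (opposite signs)
step 1: m = 0.522000, f(m) = 0.044961 > 0 → root in [0.201000, 0.522000]
step 2: m = 0.361500, f(m) = -0.198591 < 0 → root in [0.361500, 0.522000]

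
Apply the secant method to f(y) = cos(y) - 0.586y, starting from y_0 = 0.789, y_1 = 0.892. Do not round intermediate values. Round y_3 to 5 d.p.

0.96774

f(y_0) = 0.242201, f(y_1) = 0.105145
y_2 = 0.892000 - (0.105145)·(0.892000 - 0.789000)/(0.105145 - (0.242201)) = 0.971018; f(y_2) = -0.004557
y_3 = 0.971018 - (-0.004557)·(0.971018 - 0.892000)/(-0.004557 - (0.105145)) = 0.967736; f(y_3) = 0.000073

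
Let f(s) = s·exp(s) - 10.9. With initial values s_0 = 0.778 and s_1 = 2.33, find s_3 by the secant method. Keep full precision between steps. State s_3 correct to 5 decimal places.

f(s_0) = -9.206206, f(s_1) = 13.047604
s_2 = 2.330000 - (13.047604)·(2.330000 - 0.778000)/(13.047604 - (-9.206206)) = 1.420049; f(s_2) = -5.024801
s_3 = 1.420049 - (-5.024801)·(1.420049 - 2.330000)/(-5.024801 - (13.047604)) = 1.673049; f(s_3) = -1.985343

1.67305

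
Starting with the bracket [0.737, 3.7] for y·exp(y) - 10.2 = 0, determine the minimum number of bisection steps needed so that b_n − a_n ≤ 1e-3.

12

Initial width b − a = 3.7 − 0.737 = 2.963000.
After n steps the width is (b−a)/2^n; need (b−a)/2^n ≤ 1e-3.
So n ≥ log₂(2.963000/1e-3) = log₂(2963.0000) ≈ 11.5328.
Hence n = 12.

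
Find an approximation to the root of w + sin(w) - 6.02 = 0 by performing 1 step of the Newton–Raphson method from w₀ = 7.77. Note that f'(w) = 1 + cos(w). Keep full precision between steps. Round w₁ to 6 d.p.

5.236077

w_0 = 7.770000: f = 2.746476, f' = 1.083883 → w_1 = 7.770000 - (2.746476)/(1.083883) = 5.236077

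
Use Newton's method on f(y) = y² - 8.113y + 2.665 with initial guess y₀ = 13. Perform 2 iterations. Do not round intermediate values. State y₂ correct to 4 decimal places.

f'(y) = 2y - 8.113
y_0 = 13.000000: f = 66.196000, f' = 17.887000 → y_1 = 13.000000 - (66.196000)/(17.887000) = 9.299212
y_1 = 9.299212: f = 13.695834, f' = 10.485423 → y_2 = 9.299212 - (13.695834)/(10.485423) = 7.993033

7.9930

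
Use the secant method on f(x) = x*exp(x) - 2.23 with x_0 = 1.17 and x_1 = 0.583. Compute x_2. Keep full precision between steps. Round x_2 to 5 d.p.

f(x_0) = 1.539731, f(x_1) = -1.185611
x_2 = 0.583000 - (-1.185611)·(0.583000 - 1.170000)/(-1.185611 - (1.539731)) = 0.838364; f(x_2) = -0.291217

0.83836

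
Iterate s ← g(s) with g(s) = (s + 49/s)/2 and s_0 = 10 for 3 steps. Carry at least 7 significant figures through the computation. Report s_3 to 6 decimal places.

7.000013

s_1 = g(10.000000) = 7.450000
s_2 = g(7.450000) = 7.013591
s_3 = g(7.013591) = 7.000013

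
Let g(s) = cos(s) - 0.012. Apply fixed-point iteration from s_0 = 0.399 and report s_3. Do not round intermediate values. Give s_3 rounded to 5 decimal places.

s_1 = g(0.399000) = 0.909450
s_2 = g(0.909450) = 0.602180
s_3 = g(0.602180) = 0.812103

0.81210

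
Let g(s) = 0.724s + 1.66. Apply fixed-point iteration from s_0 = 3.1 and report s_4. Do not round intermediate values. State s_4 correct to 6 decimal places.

s_1 = g(3.100000) = 3.904400
s_2 = g(3.904400) = 4.486786
s_3 = g(4.486786) = 4.908433
s_4 = g(4.908433) = 5.213705

5.213705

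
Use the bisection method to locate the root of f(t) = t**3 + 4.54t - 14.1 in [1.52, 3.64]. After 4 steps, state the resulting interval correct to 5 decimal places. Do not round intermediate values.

f(1.520000) = -3.687392, f(3.640000) = 50.654144 (opposite signs)
step 1: m = 2.580000, f(m) = 14.786712 > 0 → root in [1.520000, 2.580000]
step 2: m = 2.050000, f(m) = 3.822125 > 0 → root in [1.520000, 2.050000]
step 3: m = 1.785000, f(m) = -0.308688 < 0 → root in [1.785000, 2.050000]
step 4: m = 1.917500, f(m) = 1.655726 > 0 → root in [1.785000, 1.917500]

[1.78500, 1.91750]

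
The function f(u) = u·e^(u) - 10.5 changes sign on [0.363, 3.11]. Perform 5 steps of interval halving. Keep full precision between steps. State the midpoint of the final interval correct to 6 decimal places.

1.779422

f(0.363000) = -9.978138, f(3.110000) = 59.229448 (opposite signs)
step 1: m = 1.736500, f(m) = -0.641130 < 0 → root in [1.736500, 3.110000]
step 2: m = 2.423250, f(m) = 16.840240 > 0 → root in [1.736500, 2.423250]
step 3: m = 2.079875, f(m) = 6.146214 > 0 → root in [1.736500, 2.079875]
step 4: m = 1.908187, f(m) = 2.362825 > 0 → root in [1.736500, 1.908187]
step 5: m = 1.822344, f(m) = 0.773639 > 0 → root in [1.736500, 1.822344]
Midpoint of [1.736500, 1.822344] = 1.779422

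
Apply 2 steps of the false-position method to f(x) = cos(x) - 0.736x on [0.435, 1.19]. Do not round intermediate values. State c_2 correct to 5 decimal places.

f(0.435000) = 0.586710, f(1.190000) = -0.504180
step 1: c = 0.841059, f(c) = 0.047654 > 0 → new bracket [0.841059, 1.190000]
step 2: c = 0.871192, f(c) = 0.002717 > 0 → new bracket [0.871192, 1.190000]

0.87119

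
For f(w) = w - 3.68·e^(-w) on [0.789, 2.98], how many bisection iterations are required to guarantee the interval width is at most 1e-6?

22

Initial width b − a = 2.98 − 0.789 = 2.191000.
After n steps the width is (b−a)/2^n; need (b−a)/2^n ≤ 1e-6.
So n ≥ log₂(2.191000/1e-6) = log₂(2191000.0000) ≈ 21.0632.
Hence n = 22.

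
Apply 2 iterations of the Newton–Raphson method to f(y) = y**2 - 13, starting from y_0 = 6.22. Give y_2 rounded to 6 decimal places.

3.641882

f'(y) = 2y
y_0 = 6.220000: f = 25.688400, f' = 12.440000 → y_1 = 6.220000 - (25.688400)/(12.440000) = 4.155016
y_1 = 4.155016: f = 4.264159, f' = 8.310032 → y_2 = 4.155016 - (4.264159)/(8.310032) = 3.641882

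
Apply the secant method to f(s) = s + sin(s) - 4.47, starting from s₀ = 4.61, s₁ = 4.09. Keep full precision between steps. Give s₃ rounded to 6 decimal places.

5.042368

f(s_0) = -0.854763, f(s_1) = -1.192488
s_2 = 4.090000 - (-1.192488)·(4.090000 - 4.610000)/(-1.192488 - (-0.854763)) = 5.926090; f(s_2) = 1.106535
s_3 = 5.926090 - (1.106535)·(5.926090 - 4.090000)/(1.106535 - (-1.192488)) = 5.042368; f(s_3) = -0.373682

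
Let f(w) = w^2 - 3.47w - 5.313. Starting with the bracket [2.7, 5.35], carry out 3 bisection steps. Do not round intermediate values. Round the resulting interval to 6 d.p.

f(2.700000) = -7.392000, f(5.350000) = 4.745000 (opposite signs)
step 1: m = 4.025000, f(m) = -3.079125 < 0 → root in [4.025000, 5.350000]
step 2: m = 4.687500, f(m) = 0.394031 > 0 → root in [4.025000, 4.687500]
step 3: m = 4.356250, f(m) = -1.452273 < 0 → root in [4.356250, 4.687500]

[4.356250, 4.687500]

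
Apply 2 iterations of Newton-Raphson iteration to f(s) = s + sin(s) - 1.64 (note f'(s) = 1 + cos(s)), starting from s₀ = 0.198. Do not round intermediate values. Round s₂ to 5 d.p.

s_0 = 0.198000: f = -1.245291, f' = 1.980462 → s_1 = 0.198000 - (-1.245291)/(1.980462) = 0.826788
s_1 = 0.826788: f = -0.077452, f' = 1.677242 → s_2 = 0.826788 - (-0.077452)/(1.677242) = 0.872966

0.87297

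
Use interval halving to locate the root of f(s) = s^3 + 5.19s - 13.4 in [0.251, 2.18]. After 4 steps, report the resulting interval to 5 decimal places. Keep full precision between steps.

f(0.251000) = -12.081497, f(2.180000) = 8.274432 (opposite signs)
step 1: m = 1.215500, f(m) = -5.295726 < 0 → root in [1.215500, 2.180000]
step 2: m = 1.697750, f(m) = 0.304841 > 0 → root in [1.215500, 1.697750]
step 3: m = 1.456625, f(m) = -2.749513 < 0 → root in [1.456625, 1.697750]
step 4: m = 1.577187, f(m) = -1.291111 < 0 → root in [1.577187, 1.697750]

[1.57719, 1.69775]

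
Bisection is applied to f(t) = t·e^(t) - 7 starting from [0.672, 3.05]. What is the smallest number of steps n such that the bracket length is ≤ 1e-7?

Initial width b − a = 3.05 − 0.672 = 2.378000.
After n steps the width is (b−a)/2^n; need (b−a)/2^n ≤ 1e-7.
So n ≥ log₂(2.378000/1e-7) = log₂(23780000.0000) ≈ 24.5032.
Hence n = 25.

25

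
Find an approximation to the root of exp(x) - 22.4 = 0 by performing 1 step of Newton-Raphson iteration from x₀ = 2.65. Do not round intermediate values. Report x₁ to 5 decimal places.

3.23259

f'(x) = exp(x)
x_0 = 2.650000: f = -8.245961, f' = 14.154039 → x_1 = 2.650000 - (-8.245961)/(14.154039) = 3.232587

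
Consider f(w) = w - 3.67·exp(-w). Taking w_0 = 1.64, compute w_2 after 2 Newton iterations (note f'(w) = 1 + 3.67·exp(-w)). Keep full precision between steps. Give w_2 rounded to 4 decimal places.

w_0 = 1.640000: f = 0.928093, f' = 1.711907 → w_1 = 1.640000 - (0.928093)/(1.711907) = 1.097860
w_1 = 1.097860: f = -0.126394, f' = 2.224254 → w_2 = 1.097860 - (-0.126394)/(2.224254) = 1.154685

1.1547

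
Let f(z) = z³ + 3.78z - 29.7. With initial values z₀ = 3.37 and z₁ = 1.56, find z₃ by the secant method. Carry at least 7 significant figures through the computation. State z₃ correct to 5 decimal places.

2.81430

f(z_0) = 21.311353, f(z_1) = -20.006784
z_2 = 1.560000 - (-20.006784)·(1.560000 - 3.370000)/(-20.006784 - (21.311353)) = 2.436426; f(z_2) = -6.027272
z_3 = 2.436426 - (-6.027272)·(2.436426 - 1.560000)/(-6.027272 - (-20.006784)) = 2.814297; f(z_3) = 3.228030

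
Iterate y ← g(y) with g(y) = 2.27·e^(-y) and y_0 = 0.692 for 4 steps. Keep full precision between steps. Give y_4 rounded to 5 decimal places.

0.75912

y_1 = g(0.692000) = 1.136303
y_2 = g(1.136303) = 0.728678
y_3 = g(0.728678) = 1.095380
y_4 = g(1.095380) = 0.759116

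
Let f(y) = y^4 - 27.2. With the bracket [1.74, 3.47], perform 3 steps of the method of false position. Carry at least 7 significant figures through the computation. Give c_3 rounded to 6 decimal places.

f(1.740000) = -18.033638, f(3.470000) = 117.783273
step 1: c = 1.969708, f(c) = -12.147551 < 0 → new bracket [1.969708, 3.470000]
step 2: c = 2.109974, f(c) = -7.379793 < 0 → new bracket [2.109974, 3.470000]
step 3: c = 2.190163, f(c) = -4.190583 < 0 → new bracket [2.190163, 3.470000]

2.190163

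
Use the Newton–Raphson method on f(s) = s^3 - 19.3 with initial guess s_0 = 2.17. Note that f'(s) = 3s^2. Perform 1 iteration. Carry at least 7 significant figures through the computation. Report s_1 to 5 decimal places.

Newton update: s ← s − f(s)/f'(s).
s_0 = 2.170000: f = -9.081687, f' = 14.126700 → s_1 = 2.170000 - (-9.081687)/(14.126700) = 2.812874

2.81287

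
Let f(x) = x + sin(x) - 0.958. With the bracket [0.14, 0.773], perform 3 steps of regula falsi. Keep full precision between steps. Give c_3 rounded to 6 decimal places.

f(0.140000) = -0.678457, f(0.773000) = 0.513286
step 1: c = 0.500366, f(c) = 0.022112 > 0 → new bracket [0.140000, 0.500366]
step 2: c = 0.488991, f(c) = 0.000727 > 0 → new bracket [0.140000, 0.488991]
step 3: c = 0.488618, f(c) = 0.000024 > 0 → new bracket [0.140000, 0.488618]

0.488618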